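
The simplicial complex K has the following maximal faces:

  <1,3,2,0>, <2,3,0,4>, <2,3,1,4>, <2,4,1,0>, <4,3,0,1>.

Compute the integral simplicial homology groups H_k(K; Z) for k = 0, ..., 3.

H_0 ≅ Z,  H_1 = 0,  H_2 = 0,  H_3 ≅ Z.

Take the total order 0 < 1 < 2 < 3 < 4 on the vertex set. Then K (dimension 3) consists of the simplices:

  0-simplices (5): [0], [1], [2], [3], [4]
  1-simplices (10): [0,1], [0,2], [0,3], [0,4], [1,2], [1,3], [1,4], [2,3], [2,4], [3,4]
  2-simplices (10): [0,1,2], [0,1,3], [0,1,4], [0,2,3], [0,2,4], [0,3,4], [1,2,3], [1,2,4], [1,3,4], [2,3,4]
  3-simplices (5): [0,1,2,3], [0,1,2,4], [0,1,3,4], [0,2,3,4], [1,2,3,4]

giving chain groups C_0 ≅ Z^5, C_1 ≅ Z^10, C_2 ≅ Z^10, C_3 ≅ Z^5.

The boundary map ∂_1: C_1 → C_0 maps an edge to its endpoints' difference, ∂[p,q] = q − p.
This gives a 5×10 integer matrix of rank 4; reducing to Smith normal form yields diagonal entries (1,1,1,1).

∂_2: C_2 → C_1 sends each 2-simplex [p,q,r] to [q,r] − [p,r] + [p,q]. For instance
  ∂[1,2,3] = [2,3] − [1,3] + [1,2],
  ∂[0,2,3] = [2,3] − [0,3] + [0,2].
As a 10×10 matrix over Z this has rank 6, with invariant factors (1,1,1,1,1,1).

Boundary ∂_3: C_3 → C_2 sends each 3-simplex σ to the alternating sum Σ_i (−1)^i (σ with its i-th vertex removed). For instance
  ∂[0,1,2,3] = [1,2,3] − [0,2,3] + [0,1,3] − [0,1,2],
  ∂[0,1,3,4] = [1,3,4] − [0,3,4] + [0,1,4] − [0,1,3].
The 10×5 boundary matrix has rank 4 and Smith normal form diag(1,1,1,1).

Now H_k = ker ∂_k / im ∂_{k+1}, so:

  H_0: rank C_0 − rank ∂_1 = 5 − 4 = 1, and the invariant factors of ∂_1 are all 1, so H_0 = Z.
  H_1: rank ker ∂_1 − rank ∂_2 = (10 − 4) − 6 = 0, and the invariant factors of ∂_2 are all 1, so H_1 = 0.
  H_2: rank ker ∂_2 − rank ∂_3 = (10 − 6) − 4 = 0, and the invariant factors of ∂_3 are all 1, so H_2 = 0.
  H_3: rank ker ∂_3 − rank ∂_4 = (5 − 4) − 0 = 1, and there is no ∂_4, so H_3 = Z.

As a check, the Euler characteristic is 5 − 10 + 10 − 5 = 0, which agrees with 1 − 0 + 0 − 1 = 0.
(K is a triangulation of the 3-sphere S^3.)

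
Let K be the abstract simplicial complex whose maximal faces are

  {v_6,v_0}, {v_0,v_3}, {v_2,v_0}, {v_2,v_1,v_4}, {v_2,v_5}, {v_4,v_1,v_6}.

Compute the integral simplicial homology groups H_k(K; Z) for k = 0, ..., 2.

Fix the vertex order v_0 < v_1 < v_2 < v_3 < v_4 < v_5 < v_6 and write every simplex with vertices in increasing order. Then dim K = 2 and the simplices of K are:

  0-simplices (7): [v_0], [v_1], [v_2], [v_3], [v_4], [v_5], [v_6]
  1-simplices (9): [v_0,v_2], [v_0,v_3], [v_0,v_6], [v_1,v_2], [v_1,v_4], [v_1,v_6], [v_2,v_4], [v_2,v_5], [v_4,v_6]
  2-simplices (2): [v_1,v_2,v_4], [v_1,v_4,v_6]

Hence C_0 ≅ Z^7, C_1 ≅ Z^9, C_2 ≅ Z^2.

The boundary map ∂_1: C_1 → C_0 sends each edge [p,q] (with p < q) to q − p.
The resulting 7×9 matrix has rank 6, and its Smith normal form has invariant factors (1,1,1,1,1,1).

The boundary map ∂_2: C_2 → C_1 acts by ∂[p,q,r] = [q,r] − [p,r] + [p,q]. For instance
  ∂[v_1,v_4,v_6] = [v_4,v_6] − [v_1,v_6] + [v_1,v_4],
  ∂[v_1,v_2,v_4] = [v_2,v_4] − [v_1,v_4] + [v_1,v_2].
As a 9×2 matrix over Z this has rank 2, with invariant factors (1,1).

Now H_k = ker ∂_k / im ∂_{k+1}, so:

  H_0: rank C_0 − rank ∂_1 = 7 − 6 = 1, and the invariant factors of ∂_1 are all 1, so H_0 ≅ Z.
  H_1: rank ker ∂_1 − rank ∂_2 = (9 − 6) − 2 = 1, and the invariant factors of ∂_2 are all 1, so H_1 ≅ Z.
  H_2: rank ker ∂_2 − rank ∂_3 = (2 − 2) − 0 = 0, and there is no ∂_3, so H_2 ≅ 0.

H_0 = Z,  H_1 = Z,  H_2 = 0.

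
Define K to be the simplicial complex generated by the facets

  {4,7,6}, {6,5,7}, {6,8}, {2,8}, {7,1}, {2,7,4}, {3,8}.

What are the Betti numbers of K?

b_0 = 1, b_1 = 1, b_2 = 0.

Order the vertices as 1 < 2 < 3 < 4 < 5 < 6 < 7 < 8. Listing each simplex with vertices in this order, K has dimension 2 with simplices:

  0-simplices (8): [1], [2], [3], [4], [5], [6], [7], [8]
  1-simplices (11): [1,7], [2,4], [2,7], [2,8], [3,8], [4,6], [4,7], [5,6], [5,7], [6,7], [6,8]
  2-simplices (3): [2,4,7], [4,6,7], [5,6,7]

so the chain groups are C_0 ≅ Z^8, C_1 ≅ Z^11, C_2 ≅ Z^3.

The boundary map ∂_1: C_1 → C_0 sends each edge [p,q] (with p < q) to q − p. For instance
  ∂[5,7] = [7] − [5].
This gives a 8×11 integer matrix of rank 7; reducing to Smith normal form yields diagonal entries (1,1,1,1,1,1,1).

∂_2: C_2 → C_1 maps a triangle to the signed sum of its edges. For instance
  ∂[5,6,7] = [6,7] − [5,7] + [5,6],
  ∂[2,4,7] = [4,7] − [2,7] + [2,4].
The 11×3 boundary matrix has rank 3 and Smith normal form diag(1,1,1).

Reading off H_k = ker ∂_k / im ∂_{k+1}:

  H_0: rank C_0 − rank ∂_1 = 8 − 7 = 1, and the invariant factors of ∂_1 are all 1, so H_0 = Z.
  H_1: rank ker ∂_1 − rank ∂_2 = (11 − 7) − 3 = 1, and the invariant factors of ∂_2 are all 1, so H_1 = Z.
  H_2: rank ker ∂_2 − rank ∂_3 = (3 − 3) − 0 = 0, and there is no ∂_3, so H_2 = 0.

As a check, the Euler characteristic is 8 − 11 + 3 = 0, which agrees with 1 − 1 + 0 = 0.

Hence the Betti numbers are b_0 = 1, b_1 = 1, b_2 = 0.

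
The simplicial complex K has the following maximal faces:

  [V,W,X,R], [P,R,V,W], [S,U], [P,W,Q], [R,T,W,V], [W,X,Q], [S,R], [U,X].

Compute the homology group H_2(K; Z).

We work with the vertex ordering P < Q < R < S < T < U < V < W < X. The simplices of K, each written with vertices in increasing order, are:

  0-simplices (9): P, Q, R, S, T, U, V, W, X
  1-simplices (18): PQ, PR, PV, PW, QW, QX, RS, RT, RV, RW, RX, SU, TV, TW, UX, VW, VX, WX
  2-simplices (12): PQW, PRV, PRW, PVW, QWX, RTV, RTW, RVW, RVX, RWX, TVW, VWX
  3-simplices (3): PRVW, RTVW, RVWX

so the chain groups are C_0 ≅ Z^9, C_1 ≅ Z^18, C_2 ≅ Z^12, C_3 ≅ Z^3.

The boundary map ∂_1: C_1 → C_0 maps an edge to its endpoints' difference, ∂[p,q] = q − p. For instance
  ∂RT = T − R.
As a 9×18 matrix over Z this has rank 8, with invariant factors (1,1,1,1,1,1,1,1).

Boundary ∂_2: C_2 → C_1 maps a triangle to the signed sum of its edges. For instance
  ∂PQW = QW − PW + PQ,
  ∂PRV = RV − PV + PR.
The 18×12 boundary matrix has rank 9 and Smith normal form diag(1,1,1,1,1,1,1,1,1).

The boundary map ∂_3: C_3 → C_2 sends each 3-simplex σ to the alternating sum Σ_i (−1)^i (σ with its i-th vertex removed). For instance
  ∂RTVW = TVW − RVW + RTW − RTV,
  ∂PRVW = RVW − PVW + PRW − PRV.
As a 12×3 matrix over Z this has rank 3, with invariant factors (1,1,1).

Now H_k = ker ∂_k / im ∂_{k+1}, so:

  H_2: rank ker ∂_2 − rank ∂_3 = (12 − 9) − 3 = 0, and the invariant factors of ∂_3 are all 1, so H_2 ≅ 0.

H_2 ≅ 0.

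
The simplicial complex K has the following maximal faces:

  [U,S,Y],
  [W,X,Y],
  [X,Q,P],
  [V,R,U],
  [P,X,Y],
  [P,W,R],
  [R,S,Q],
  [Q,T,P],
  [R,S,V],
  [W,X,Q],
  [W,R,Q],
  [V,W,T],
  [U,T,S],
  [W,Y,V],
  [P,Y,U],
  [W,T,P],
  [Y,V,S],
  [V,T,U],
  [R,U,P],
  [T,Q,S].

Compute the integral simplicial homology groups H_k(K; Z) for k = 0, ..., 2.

K has 10 vertices, 30 edges, 20 triangles.
rank ∂_0 = 0, rank ∂_1 = 9 ⇒ b_0 = 10 − 0 − 9 = 1; all invariant factors of ∂_1 are 1 so no torsion. So H_0 ≅ Z.
rank ∂_1 = 9, rank ∂_2 = 20 ⇒ b_1 = 30 − 9 − 20 = 1; ∂_2 has invariant factor(s) [2] giving torsion. So H_1 ≅ Z ⊕ Z/2Z.
rank ∂_2 = 20, rank ∂_3 = 0 ⇒ b_2 = 20 − 20 − 0 = 0. So H_2 ≅ 0.

H_0 ≅ Z,  H_1 ≅ Z ⊕ Z/2Z,  H_2 = 0.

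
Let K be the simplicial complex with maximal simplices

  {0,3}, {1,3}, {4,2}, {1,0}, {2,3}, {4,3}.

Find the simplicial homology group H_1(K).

H_1 ≅ Z^2.

Fix the vertex order 0 < 1 < 2 < 3 < 4 and write every simplex with vertices in increasing order. Then dim K = 1 and the simplices of K are:

  0-simplices (5): [0], [1], [2], [3], [4]
  1-simplices (6): [0,1], [0,3], [1,3], [2,3], [2,4], [3,4]

so the chain groups are C_0 ≅ Z^5, C_1 ≅ Z^6.

Boundary ∂_1: C_1 → C_0 is given by ∂[p,q] = [q] − [p]. For instance
  ∂[1,3] = [3] − [1].
The resulting 5×6 matrix has rank 4, and its Smith normal form has invariant factors (1,1,1,1).

Computing H_k = (kernel of ∂_k) / (image of ∂_{k+1}):

  H_1: rank ker ∂_1 − rank ∂_2 = (6 − 4) − 0 = 2, and there is no ∂_2, so H_1 = Z^2.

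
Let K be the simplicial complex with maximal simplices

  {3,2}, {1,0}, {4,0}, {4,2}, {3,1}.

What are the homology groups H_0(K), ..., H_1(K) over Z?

H_0 ≅ Z,  H_1 ≅ Z.

K has 5 vertices, 5 edges.
rank ∂_0 = 0, rank ∂_1 = 4 ⇒ b_0 = 5 − 0 − 4 = 1; all invariant factors of ∂_1 are 1 so no torsion. So H_0 = Z.
rank ∂_1 = 4, rank ∂_2 = 0 ⇒ b_1 = 5 − 4 − 0 = 1. So H_1 = Z.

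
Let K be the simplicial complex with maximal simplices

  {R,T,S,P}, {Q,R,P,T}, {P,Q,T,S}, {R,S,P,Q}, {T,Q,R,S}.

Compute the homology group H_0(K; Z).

We work with the vertex ordering P < Q < R < S < T. The simplices of K, each written with vertices in increasing order, are:

  0-simplices (5): P, Q, R, S, T
  1-simplices (10): PQ, PR, PS, PT, QR, QS, QT, RS, RT, ST
  2-simplices (10): PQR, PQS, PQT, PRS, PRT, PST, QRS, QRT, QST, RST
  3-simplices (5): PQRS, PQRT, PQST, PRST, QRST

giving chain groups C_0 ≅ Z^5, C_1 ≅ Z^10, C_2 ≅ Z^10, C_3 ≅ Z^5.

Boundary ∂_1: C_1 → C_0 is given by ∂[p,q] = [q] − [p].
This gives a 5×10 integer matrix of rank 4; reducing to Smith normal form yields diagonal entries (1,1,1,1).

Boundary ∂_2: C_2 → C_1 maps a triangle to the signed sum of its edges. For instance
  ∂PQS = QS − PS + PQ,
  ∂PQR = QR − PR + PQ.
The resulting 10×10 matrix has rank 6, and its Smith normal form has invariant factors (1,1,1,1,1,1).

The boundary map ∂_3: C_3 → C_2 sends each 3-simplex σ to the alternating sum Σ_i (−1)^i (σ with its i-th vertex removed). For instance
  ∂PQRS = QRS − PRS + PQS − PQR,
  ∂PRST = RST − PST + PRT − PRS.
This gives a 10×5 integer matrix of rank 4; reducing to Smith normal form yields diagonal entries (1,1,1,1).

Reading off H_k = ker ∂_k / im ∂_{k+1}:

  H_0: rank C_0 − rank ∂_1 = 5 − 4 = 1, and the invariant factors of ∂_1 are all 1, so H_0 ≅ Z.

H_0 = Z.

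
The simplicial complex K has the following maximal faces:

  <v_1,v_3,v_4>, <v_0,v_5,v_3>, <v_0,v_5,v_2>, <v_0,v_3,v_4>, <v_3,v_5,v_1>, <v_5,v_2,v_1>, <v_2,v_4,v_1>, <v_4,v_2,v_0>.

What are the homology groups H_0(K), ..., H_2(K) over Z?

H_0 = Z,  H_1 = 0,  H_2 = Z.

Take the total order v_0 < v_1 < v_2 < v_3 < v_4 < v_5 on the vertex set. Then K (dimension 2) consists of the simplices:

  0-simplices (6): [v_0], [v_1], [v_2], [v_3], [v_4], [v_5]
  1-simplices (12): [v_0,v_2], [v_0,v_3], [v_0,v_4], [v_0,v_5], [v_1,v_2], [v_1,v_3], [v_1,v_4], [v_1,v_5], [v_2,v_4], [v_2,v_5], [v_3,v_4], [v_3,v_5]
  2-simplices (8): [v_0,v_2,v_4], [v_0,v_2,v_5], [v_0,v_3,v_4], [v_0,v_3,v_5], [v_1,v_2,v_4], [v_1,v_2,v_5], [v_1,v_3,v_4], [v_1,v_3,v_5]

so the chain groups are C_0 ≅ Z^6, C_1 ≅ Z^12, C_2 ≅ Z^8.

Boundary ∂_1: C_1 → C_0 is given by ∂[p,q] = [q] − [p].
As a 6×12 matrix over Z this has rank 5, with invariant factors (1,1,1,1,1).

Boundary ∂_2: C_2 → C_1 acts by ∂[p,q,r] = [q,r] − [p,r] + [p,q]. For instance
  ∂[v_0,v_3,v_4] = [v_3,v_4] − [v_0,v_4] + [v_0,v_3],
  ∂[v_1,v_2,v_5] = [v_2,v_5] − [v_1,v_5] + [v_1,v_2].
The resulting 12×8 matrix has rank 7, and its Smith normal form has invariant factors (1,1,1,1,1,1,1).

Now H_k = ker ∂_k / im ∂_{k+1}, so:

  H_0: rank C_0 − rank ∂_1 = 6 − 5 = 1, and the invariant factors of ∂_1 are all 1, so H_0 ≅ Z.
  H_1: rank ker ∂_1 − rank ∂_2 = (12 − 5) − 7 = 0, and the invariant factors of ∂_2 are all 1, so H_1 ≅ 0.
  H_2: rank ker ∂_2 − rank ∂_3 = (8 − 7) − 0 = 1, and there is no ∂_3, so H_2 ≅ Z.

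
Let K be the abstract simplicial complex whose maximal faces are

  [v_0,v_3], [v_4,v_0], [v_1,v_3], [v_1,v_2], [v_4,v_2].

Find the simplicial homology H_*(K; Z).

We work with the vertex ordering v_0 < v_1 < v_2 < v_3 < v_4. The simplices of K, each written with vertices in increasing order, are:

  0-simplices (5): [v_0], [v_1], [v_2], [v_3], [v_4]
  1-simplices (5): [v_0,v_3], [v_0,v_4], [v_1,v_2], [v_1,v_3], [v_2,v_4]

so the chain groups are C_0 ≅ Z^5, C_1 ≅ Z^5.

Boundary ∂_1: C_1 → C_0 maps an edge to its endpoints' difference, ∂[p,q] = q − p.
The resulting 5×5 matrix has rank 4, and its Smith normal form has invariant factors (1,1,1,1).

Computing H_k = (kernel of ∂_k) / (image of ∂_{k+1}):

  H_0: rank C_0 − rank ∂_1 = 5 − 4 = 1, and the invariant factors of ∂_1 are all 1, so H_0 = Z.
  H_1: rank ker ∂_1 − rank ∂_2 = (5 − 4) − 0 = 1, and there is no ∂_2, so H_1 = Z.

H_0 ≅ Z,  H_1 ≅ Z.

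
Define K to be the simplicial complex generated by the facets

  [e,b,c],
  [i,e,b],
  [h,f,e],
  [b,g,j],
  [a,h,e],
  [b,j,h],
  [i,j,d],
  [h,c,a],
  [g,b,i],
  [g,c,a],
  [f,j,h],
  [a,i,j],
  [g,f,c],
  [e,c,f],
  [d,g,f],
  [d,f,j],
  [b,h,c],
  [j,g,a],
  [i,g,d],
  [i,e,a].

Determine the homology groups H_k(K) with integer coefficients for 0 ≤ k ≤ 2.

K has 10 vertices, 30 edges, 20 triangles.
rank ∂_0 = 0, rank ∂_1 = 9 ⇒ b_0 = 10 − 0 − 9 = 1; all invariant factors of ∂_1 are 1 so no torsion. So H_0 = Z.
rank ∂_1 = 9, rank ∂_2 = 20 ⇒ b_1 = 30 − 9 − 20 = 1; ∂_2 has invariant factor(s) [2] giving torsion. So H_1 = Z ⊕ Z/2.
rank ∂_2 = 20, rank ∂_3 = 0 ⇒ b_2 = 20 − 20 − 0 = 0. So H_2 = 0.

H_0 ≅ Z,  H_1 ≅ Z ⊕ Z/2,  H_2 = 0.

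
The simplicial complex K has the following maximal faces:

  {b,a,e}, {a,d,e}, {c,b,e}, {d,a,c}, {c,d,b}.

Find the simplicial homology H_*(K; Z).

H_0 ≅ Z,  H_1 ≅ Z,  H_2 = 0.

Fix the vertex order a < b < c < d < e and write every simplex with vertices in increasing order. Then dim K = 2 and the simplices of K are:

  0-simplices (5): a, b, c, d, e
  1-simplices (10): ab, ac, ad, ae, bc, bd, be, cd, ce, de
  2-simplices (5): abe, acd, ade, bcd, bce

Hence C_0 ≅ Z^5, C_1 ≅ Z^10, C_2 ≅ Z^5.

The boundary map ∂_1: C_1 → C_0 is given by ∂[p,q] = [q] − [p].
As a 5×10 matrix over Z this has rank 4, with invariant factors (1,1,1,1).

The boundary map ∂_2: C_2 → C_1 maps a triangle to the signed sum of its edges. For instance
  ∂abe = be − ae + ab,
  ∂acd = cd − ad + ac.
The resulting 10×5 matrix has rank 5, and its Smith normal form has invariant factors (1,1,1,1,1).

Reading off H_k = ker ∂_k / im ∂_{k+1}:

  H_0: rank C_0 − rank ∂_1 = 5 − 4 = 1, and the invariant factors of ∂_1 are all 1, so H_0 = Z.
  H_1: rank ker ∂_1 − rank ∂_2 = (10 − 4) − 5 = 1, and the invariant factors of ∂_2 are all 1, so H_1 = Z.
  H_2: rank ker ∂_2 − rank ∂_3 = (5 − 5) − 0 = 0, and there is no ∂_3, so H_2 = 0.

As a check, the Euler characteristic is 5 − 10 + 5 = 0, which agrees with 1 − 1 + 0 = 0.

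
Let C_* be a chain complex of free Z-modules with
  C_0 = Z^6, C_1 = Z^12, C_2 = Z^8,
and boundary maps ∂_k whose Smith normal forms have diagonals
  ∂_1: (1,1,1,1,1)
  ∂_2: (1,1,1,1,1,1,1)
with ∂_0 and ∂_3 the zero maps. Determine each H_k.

H_0: b_0 = 6 − 0 − 5 = 1; torsion from ∂_1 factors > 1: none. So H_0 = Z.
H_1: b_1 = 12 − 5 − 7 = 0; torsion from ∂_2 factors > 1: none. So H_1 = 0.
H_2: b_2 = 8 − 7 − 0 = 1; torsion from ∂_3 factors > 1: none. So H_2 = Z.

H_0 = Z,  H_1 = 0,  H_2 = Z.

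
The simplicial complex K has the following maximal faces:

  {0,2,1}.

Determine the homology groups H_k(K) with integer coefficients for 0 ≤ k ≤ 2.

H_0 ≅ Z,  H_1 = 0,  H_2 = 0.

We work with the vertex ordering 0 < 1 < 2. The simplices of K, each written with vertices in increasing order, are:

  0-simplices (3): [0], [1], [2]
  1-simplices (3): [0,1], [0,2], [1,2]
  2-simplices (1): [0,1,2]

so the chain groups are C_0 ≅ Z^3, C_1 ≅ Z^3, C_2 ≅ Z^1.

The boundary map ∂_1: C_1 → C_0 maps an edge to its endpoints' difference, ∂[p,q] = q − p. For instance
  ∂[0,2] = [2] − [0].
The 3×3 boundary matrix has rank 2 and Smith normal form diag(1,1).

Boundary ∂_2: C_2 → C_1 acts by ∂[p,q,r] = [q,r] − [p,r] + [p,q]. For instance
  ∂[0,1,2] = [1,2] − [0,2] + [0,1].
This gives a 3×1 integer matrix of rank 1; reducing to Smith normal form yields diagonal entries (1).

Now H_k = ker ∂_k / im ∂_{k+1}, so:

  H_0: rank C_0 − rank ∂_1 = 3 − 2 = 1, and the invariant factors of ∂_1 are all 1, so H_0 ≅ Z.
  H_1: rank ker ∂_1 − rank ∂_2 = (3 − 2) − 1 = 0, and the invariant factors of ∂_2 are all 1, so H_1 ≅ 0.
  H_2: rank ker ∂_2 − rank ∂_3 = (1 − 1) − 0 = 0, and there is no ∂_3, so H_2 ≅ 0.

(K is a triangulation of the 2-simplex.)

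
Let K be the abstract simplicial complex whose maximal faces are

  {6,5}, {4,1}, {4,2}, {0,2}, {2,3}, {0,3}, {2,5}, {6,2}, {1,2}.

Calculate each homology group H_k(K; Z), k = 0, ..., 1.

H_0 ≅ Z,  H_1 ≅ Z^3.

Fix the vertex order 0 < 1 < 2 < 3 < 4 < 5 < 6 and write every simplex with vertices in increasing order. Then dim K = 1 and the simplices of K are:

  0-simplices (7): [0], [1], [2], [3], [4], [5], [6]
  1-simplices (9): [0,2], [0,3], [1,2], [1,4], [2,3], [2,4], [2,5], [2,6], [5,6]

Hence C_0 ≅ Z^7, C_1 ≅ Z^9.

Boundary ∂_1: C_1 → C_0 maps an edge to its endpoints' difference, ∂[p,q] = q − p. For instance
  ∂[1,2] = [2] − [1].
The resulting 7×9 matrix has rank 6, and its Smith normal form has invariant factors (1,1,1,1,1,1).

Computing H_k = (kernel of ∂_k) / (image of ∂_{k+1}):

  H_0: rank C_0 − rank ∂_1 = 7 − 6 = 1, and the invariant factors of ∂_1 are all 1, so H_0 ≅ Z.
  H_1: rank ker ∂_1 − rank ∂_2 = (9 − 6) − 0 = 3, and there is no ∂_2, so H_1 ≅ Z^3.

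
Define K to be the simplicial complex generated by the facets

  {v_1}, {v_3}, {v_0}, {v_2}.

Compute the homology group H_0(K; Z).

Order the vertices as v_0 < v_1 < v_2 < v_3. Listing each simplex with vertices in this order, K has dimension 0 with simplices:

  0-simplices (4): [v_0], [v_1], [v_2], [v_3]

giving chain groups C_0 ≅ Z^4.

From H_k ≅ ker(∂_k) / im(∂_{k+1}) we obtain:

  H_0: rank C_0 − rank ∂_1 = 4 − 0 = 4, and there is no ∂_1, so H_0 = Z^4.

H_0 ≅ Z^4.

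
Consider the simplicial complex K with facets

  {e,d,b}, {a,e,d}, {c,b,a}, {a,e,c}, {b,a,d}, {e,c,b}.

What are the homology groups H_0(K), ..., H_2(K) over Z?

H_0 ≅ Z,  H_1 = 0,  H_2 ≅ Z.

K has 5 vertices, 9 edges, 6 triangles.
rank ∂_0 = 0, rank ∂_1 = 4 ⇒ b_0 = 5 − 0 − 4 = 1; all invariant factors of ∂_1 are 1 so no torsion. So H_0 = Z.
rank ∂_1 = 4, rank ∂_2 = 5 ⇒ b_1 = 9 − 4 − 5 = 0; all invariant factors of ∂_2 are 1 so no torsion. So H_1 = 0.
rank ∂_2 = 5, rank ∂_3 = 0 ⇒ b_2 = 6 − 5 − 0 = 1. So H_2 = Z.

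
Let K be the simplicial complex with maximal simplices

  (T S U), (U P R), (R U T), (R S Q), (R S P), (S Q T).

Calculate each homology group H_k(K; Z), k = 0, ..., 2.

H_0 ≅ Z,  H_1 ≅ Z,  H_2 = 0.

Fix the vertex order P < Q < R < S < T < U and write every simplex with vertices in increasing order. Then dim K = 2 and the simplices of K are:

  0-simplices (6): P, Q, R, S, T, U
  1-simplices (12): PR, PS, PU, QR, QS, QT, RS, RT, RU, ST, SU, TU
  2-simplices (6): PRS, PRU, QRS, QST, RTU, STU

so the chain groups are C_0 ≅ Z^6, C_1 ≅ Z^12, C_2 ≅ Z^6.

The boundary map ∂_1: C_1 → C_0 is given by ∂[p,q] = [q] − [p]. For instance
  ∂QR = R − Q.
This gives a 6×12 integer matrix of rank 5; reducing to Smith normal form yields diagonal entries (1,1,1,1,1).

The boundary map ∂_2: C_2 → C_1 sends each 2-simplex [p,q,r] to [q,r] − [p,r] + [p,q]. For instance
  ∂PRU = RU − PU + PR,
  ∂STU = TU − SU + ST.
The resulting 12×6 matrix has rank 6, and its Smith normal form has invariant factors (1,1,1,1,1,1).

Computing H_k = (kernel of ∂_k) / (image of ∂_{k+1}):

  H_0: rank C_0 − rank ∂_1 = 6 − 5 = 1, and the invariant factors of ∂_1 are all 1, so H_0 = Z.
  H_1: rank ker ∂_1 − rank ∂_2 = (12 − 5) − 6 = 1, and the invariant factors of ∂_2 are all 1, so H_1 = Z.
  H_2: rank ker ∂_2 − rank ∂_3 = (6 − 6) − 0 = 0, and there is no ∂_3, so H_2 = 0.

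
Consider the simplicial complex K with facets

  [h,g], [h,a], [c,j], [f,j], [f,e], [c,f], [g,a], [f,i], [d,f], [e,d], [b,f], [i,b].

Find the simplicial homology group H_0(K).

H_0 = Z^2.

Take the total order a < b < c < d < e < f < g < h < i < j on the vertex set. Then K (dimension 1) consists of the simplices:

  0-simplices (10): a, b, c, d, e, f, g, h, i, j
  1-simplices (12): ag, ah, bf, bi, cf, cj, de, df, ef, fi, fj, gh

giving chain groups C_0 ≅ Z^10, C_1 ≅ Z^12.

The boundary map ∂_1: C_1 → C_0 maps an edge to its endpoints' difference, ∂[p,q] = q − p.
As a 10×12 matrix over Z this has rank 8, with invariant factors (1,1,1,1,1,1,1,1).

Reading off H_k = ker ∂_k / im ∂_{k+1}:

  H_0: rank C_0 − rank ∂_1 = 10 − 8 = 2, and the invariant factors of ∂_1 are all 1, so H_0 ≅ Z^2.

(K is a triangulation of the disjoint union of the circle S^1 and a wedge of 3 circles.)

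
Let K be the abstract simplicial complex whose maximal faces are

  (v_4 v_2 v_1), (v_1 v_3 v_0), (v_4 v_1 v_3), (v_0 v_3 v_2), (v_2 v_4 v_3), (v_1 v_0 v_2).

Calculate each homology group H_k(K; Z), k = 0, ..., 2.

Take the total order v_0 < v_1 < v_2 < v_3 < v_4 on the vertex set. Then K (dimension 2) consists of the simplices:

  0-simplices (5): [v_0], [v_1], [v_2], [v_3], [v_4]
  1-simplices (9): [v_0,v_1], [v_0,v_2], [v_0,v_3], [v_1,v_2], [v_1,v_3], [v_1,v_4], [v_2,v_3], [v_2,v_4], [v_3,v_4]
  2-simplices (6): [v_0,v_1,v_2], [v_0,v_1,v_3], [v_0,v_2,v_3], [v_1,v_2,v_4], [v_1,v_3,v_4], [v_2,v_3,v_4]

giving chain groups C_0 ≅ Z^5, C_1 ≅ Z^9, C_2 ≅ Z^6.

The boundary map ∂_1: C_1 → C_0 maps an edge to its endpoints' difference, ∂[p,q] = q − p. For instance
  ∂[v_3,v_4] = [v_4] − [v_3].
The 5×9 boundary matrix has rank 4 and Smith normal form diag(1,1,1,1).

∂_2: C_2 → C_1 maps a triangle to the signed sum of its edges. For instance
  ∂[v_2,v_3,v_4] = [v_3,v_4] − [v_2,v_4] + [v_2,v_3],
  ∂[v_0,v_2,v_3] = [v_2,v_3] − [v_0,v_3] + [v_0,v_2].
This gives a 9×6 integer matrix of rank 5; reducing to Smith normal form yields diagonal entries (1,1,1,1,1).

Reading off H_k = ker ∂_k / im ∂_{k+1}:

  H_0: rank C_0 − rank ∂_1 = 5 − 4 = 1, and the invariant factors of ∂_1 are all 1, so H_0 = Z.
  H_1: rank ker ∂_1 − rank ∂_2 = (9 − 4) − 5 = 0, and the invariant factors of ∂_2 are all 1, so H_1 = 0.
  H_2: rank ker ∂_2 − rank ∂_3 = (6 − 5) − 0 = 1, and there is no ∂_3, so H_2 = Z.

As a check, the Euler characteristic is 5 − 9 + 6 = 2, which agrees with 1 − 0 + 1 = 2.

H_0 = Z,  H_1 = 0,  H_2 = Z.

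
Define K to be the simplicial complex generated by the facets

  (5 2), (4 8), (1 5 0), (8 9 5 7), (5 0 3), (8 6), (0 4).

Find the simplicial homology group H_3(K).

H_3 = 0.

Take the total order 0 < 1 < 2 < 3 < 4 < 5 < 6 < 7 < 8 < 9 on the vertex set. Then K (dimension 3) consists of the simplices:

  0-simplices (10): [0], [1], [2], [3], [4], [5], [6], [7], [8], [9]
  1-simplices (15): [0,1], [0,3], [0,4], [0,5], [1,5], [2,5], [3,5], [4,8], [5,7], [5,8], [5,9], [6,8], [7,8], [7,9], [8,9]
  2-simplices (6): [0,1,5], [0,3,5], [5,7,8], [5,7,9], [5,8,9], [7,8,9]
  3-simplices (1): [5,7,8,9]

so the chain groups are C_0 ≅ Z^10, C_1 ≅ Z^15, C_2 ≅ Z^6, C_3 ≅ Z^1.

The boundary map ∂_1: C_1 → C_0 sends each edge [p,q] (with p < q) to q − p.
The 10×15 boundary matrix has rank 9 and Smith normal form diag(1,1,1,1,1,1,1,1,1).

The boundary map ∂_2: C_2 → C_1 acts by ∂[p,q,r] = [q,r] − [p,r] + [p,q]. For instance
  ∂[0,3,5] = [3,5] − [0,5] + [0,3],
  ∂[7,8,9] = [8,9] − [7,9] + [7,8].
The resulting 15×6 matrix has rank 5, and its Smith normal form has invariant factors (1,1,1,1,1).

The boundary map ∂_3: C_3 → C_2 sends each 3-simplex σ to the alternating sum Σ_i (−1)^i (σ with its i-th vertex removed). For instance
  ∂[5,7,8,9] = [7,8,9] − [5,8,9] + [5,7,9] − [5,7,8].
The resulting 6×1 matrix has rank 1, and its Smith normal form has invariant factors (1).

Now H_k = ker ∂_k / im ∂_{k+1}, so:

  H_3: rank ker ∂_3 − rank ∂_4 = (1 − 1) − 0 = 0, and there is no ∂_4, so H_3 = 0.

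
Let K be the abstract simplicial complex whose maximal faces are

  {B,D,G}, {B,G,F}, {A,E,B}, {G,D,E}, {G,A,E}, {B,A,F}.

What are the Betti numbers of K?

b_0 = 1, b_1 = 1, b_2 = 0.

K has 6 vertices, 12 edges, 6 triangles.
rank ∂_0 = 0, rank ∂_1 = 5 ⇒ b_0 = 6 − 0 − 5 = 1; all invariant factors of ∂_1 are 1 so no torsion. So H_0 ≅ Z.
rank ∂_1 = 5, rank ∂_2 = 6 ⇒ b_1 = 12 − 5 − 6 = 1; all invariant factors of ∂_2 are 1 so no torsion. So H_1 ≅ Z.
rank ∂_2 = 6, rank ∂_3 = 0 ⇒ b_2 = 6 − 6 − 0 = 0. So H_2 ≅ 0.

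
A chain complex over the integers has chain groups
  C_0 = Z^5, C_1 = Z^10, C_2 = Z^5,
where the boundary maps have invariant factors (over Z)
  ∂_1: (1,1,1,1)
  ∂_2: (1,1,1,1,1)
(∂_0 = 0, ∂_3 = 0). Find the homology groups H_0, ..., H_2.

H_0 ≅ Z,  H_1 ≅ Z,  H_2 = 0.

H_0: b_0 = 5 − 0 − 4 = 1; torsion from ∂_1 factors > 1: none. So H_0 ≅ Z.
H_1: b_1 = 10 − 4 − 5 = 1; torsion from ∂_2 factors > 1: none. So H_1 ≅ Z.
H_2: b_2 = 5 − 5 − 0 = 0; torsion from ∂_3 factors > 1: none. So H_2 ≅ 0.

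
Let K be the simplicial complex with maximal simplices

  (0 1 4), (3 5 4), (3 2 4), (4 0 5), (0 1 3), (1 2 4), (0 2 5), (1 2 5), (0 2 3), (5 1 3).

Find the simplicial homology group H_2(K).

H_2 = 0.

Take the total order 0 < 1 < 2 < 3 < 4 < 5 on the vertex set. Then K (dimension 2) consists of the simplices:

  0-simplices (6): [0], [1], [2], [3], [4], [5]
  1-simplices (15): [0,1], [0,2], [0,3], [0,4], [0,5], [1,2], [1,3], [1,4], [1,5], [2,3], [2,4], [2,5], [3,4], [3,5], [4,5]
  2-simplices (10): [0,1,3], [0,1,4], [0,2,3], [0,2,5], [0,4,5], [1,2,4], [1,2,5], [1,3,5], [2,3,4], [3,4,5]

so the chain groups are C_0 ≅ Z^6, C_1 ≅ Z^15, C_2 ≅ Z^10.

∂_1: C_1 → C_0 sends each edge [p,q] (with p < q) to q − p. For instance
  ∂[0,3] = [3] − [0].
As a 6×15 matrix over Z this has rank 5, with invariant factors (1,1,1,1,1).

∂_2: C_2 → C_1 sends each 2-simplex [p,q,r] to [q,r] − [p,r] + [p,q]. For instance
  ∂[1,2,5] = [2,5] − [1,5] + [1,2],
  ∂[0,4,5] = [4,5] − [0,5] + [0,4].
This gives a 15×10 integer matrix of rank 10; reducing to Smith normal form yields diagonal entries (1,1,1,1,1,1,1,1,1,2).

Computing H_k = (kernel of ∂_k) / (image of ∂_{k+1}):

  H_2: rank ker ∂_2 − rank ∂_3 = (10 − 10) − 0 = 0, and there is no ∂_3, so H_2 = 0.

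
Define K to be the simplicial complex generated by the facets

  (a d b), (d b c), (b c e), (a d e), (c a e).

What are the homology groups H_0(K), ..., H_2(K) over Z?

Fix the vertex order a < b < c < d < e and write every simplex with vertices in increasing order. Then dim K = 2 and the simplices of K are:

  0-simplices (5): a, b, c, d, e
  1-simplices (10): ab, ac, ad, ae, bc, bd, be, cd, ce, de
  2-simplices (5): abd, ace, ade, bcd, bce

Hence C_0 ≅ Z^5, C_1 ≅ Z^10, C_2 ≅ Z^5.

∂_1: C_1 → C_0 is given by ∂[p,q] = [q] − [p].
This gives a 5×10 integer matrix of rank 4; reducing to Smith normal form yields diagonal entries (1,1,1,1).

Boundary ∂_2: C_2 → C_1 acts by ∂[p,q,r] = [q,r] − [p,r] + [p,q]. For instance
  ∂bce = ce − be + bc,
  ∂ade = de − ae + ad.
This gives a 10×5 integer matrix of rank 5; reducing to Smith normal form yields diagonal entries (1,1,1,1,1).

From H_k ≅ ker(∂_k) / im(∂_{k+1}) we obtain:

  H_0: rank C_0 − rank ∂_1 = 5 − 4 = 1, and the invariant factors of ∂_1 are all 1, so H_0 ≅ Z.
  H_1: rank ker ∂_1 − rank ∂_2 = (10 − 4) − 5 = 1, and the invariant factors of ∂_2 are all 1, so H_1 ≅ Z.
  H_2: rank ker ∂_2 − rank ∂_3 = (5 − 5) − 0 = 0, and there is no ∂_3, so H_2 ≅ 0.

As a check, the Euler characteristic is 5 − 10 + 5 = 0, which agrees with 1 − 1 + 0 = 0.

H_0 ≅ Z,  H_1 ≅ Z,  H_2 = 0.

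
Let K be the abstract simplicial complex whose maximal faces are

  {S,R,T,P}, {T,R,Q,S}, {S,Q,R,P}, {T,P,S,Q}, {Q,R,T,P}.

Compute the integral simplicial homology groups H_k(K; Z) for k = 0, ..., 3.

H_0 = Z,  H_1 = 0,  H_2 = 0,  H_3 = Z.

Order the vertices as P < Q < R < S < T. Listing each simplex with vertices in this order, K has dimension 3 with simplices:

  0-simplices (5): P, Q, R, S, T
  1-simplices (10): PQ, PR, PS, PT, QR, QS, QT, RS, RT, ST
  2-simplices (10): PQR, PQS, PQT, PRS, PRT, PST, QRS, QRT, QST, RST
  3-simplices (5): PQRS, PQRT, PQST, PRST, QRST

giving chain groups C_0 ≅ Z^5, C_1 ≅ Z^10, C_2 ≅ Z^10, C_3 ≅ Z^5.

∂_1: C_1 → C_0 is given by ∂[p,q] = [q] − [p]. For instance
  ∂PS = S − P.
This gives a 5×10 integer matrix of rank 4; reducing to Smith normal form yields diagonal entries (1,1,1,1).

Boundary ∂_2: C_2 → C_1 maps a triangle to the signed sum of its edges. For instance
  ∂QRS = RS − QS + QR,
  ∂PST = ST − PT + PS.
The 10×10 boundary matrix has rank 6 and Smith normal form diag(1,1,1,1,1,1).

The boundary map ∂_3: C_3 → C_2 sends each 3-simplex σ to the alternating sum Σ_i (−1)^i (σ with its i-th vertex removed). For instance
  ∂QRST = RST − QST + QRT − QRS,
  ∂PQRS = QRS − PRS + PQS − PQR.
The 10×5 boundary matrix has rank 4 and Smith normal form diag(1,1,1,1).

Computing H_k = (kernel of ∂_k) / (image of ∂_{k+1}):

  H_0: rank C_0 − rank ∂_1 = 5 − 4 = 1, and the invariant factors of ∂_1 are all 1, so H_0 = Z.
  H_1: rank ker ∂_1 − rank ∂_2 = (10 − 4) − 6 = 0, and the invariant factors of ∂_2 are all 1, so H_1 = 0.
  H_2: rank ker ∂_2 − rank ∂_3 = (10 − 6) − 4 = 0, and the invariant factors of ∂_3 are all 1, so H_2 = 0.
  H_3: rank ker ∂_3 − rank ∂_4 = (5 − 4) − 0 = 1, and there is no ∂_4, so H_3 = Z.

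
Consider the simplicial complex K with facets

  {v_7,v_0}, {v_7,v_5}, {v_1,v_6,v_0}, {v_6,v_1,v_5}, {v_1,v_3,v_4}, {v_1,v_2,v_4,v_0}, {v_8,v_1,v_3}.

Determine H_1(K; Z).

H_1 ≅ Z.

Fix the vertex order v_0 < v_1 < v_2 < v_3 < v_4 < v_5 < v_6 < v_7 < v_8 and write every simplex with vertices in increasing order. Then dim K = 3 and the simplices of K are:

  0-simplices (9): [v_0], [v_1], [v_2], [v_3], [v_4], [v_5], [v_6], [v_7], [v_8]
  1-simplices (16): (16 of them)
  2-simplices (8): [v_0,v_1,v_2], [v_0,v_1,v_4], [v_0,v_1,v_6], [v_0,v_2,v_4], [v_1,v_2,v_4], [v_1,v_3,v_4], [v_1,v_3,v_8], [v_1,v_5,v_6]
  3-simplices (1): [v_0,v_1,v_2,v_4]

so the chain groups are C_0 ≅ Z^9, C_1 ≅ Z^16, C_2 ≅ Z^8, C_3 ≅ Z^1.

∂_1: C_1 → C_0 sends each edge [p,q] (with p < q) to q − p.
As a 9×16 matrix over Z this has rank 8, with invariant factors (1,1,1,1,1,1,1,1).

Boundary ∂_2: C_2 → C_1 sends each 2-simplex [p,q,r] to [q,r] − [p,r] + [p,q]. For instance
  ∂[v_0,v_1,v_4] = [v_1,v_4] − [v_0,v_4] + [v_0,v_1],
  ∂[v_0,v_1,v_6] = [v_1,v_6] − [v_0,v_6] + [v_0,v_1].
This gives a 16×8 integer matrix of rank 7; reducing to Smith normal form yields diagonal entries (1,1,1,1,1,1,1).

∂_3: C_3 → C_2 sends each 3-simplex σ to the alternating sum Σ_i (−1)^i (σ with its i-th vertex removed). For instance
  ∂[v_0,v_1,v_2,v_4] = [v_1,v_2,v_4] − [v_0,v_2,v_4] + [v_0,v_1,v_4] − [v_0,v_1,v_2].
This gives a 8×1 integer matrix of rank 1; reducing to Smith normal form yields diagonal entries (1).

Reading off H_k = ker ∂_k / im ∂_{k+1}:

  H_1: rank ker ∂_1 − rank ∂_2 = (16 − 8) − 7 = 1, and the invariant factors of ∂_2 are all 1, so H_1 = Z.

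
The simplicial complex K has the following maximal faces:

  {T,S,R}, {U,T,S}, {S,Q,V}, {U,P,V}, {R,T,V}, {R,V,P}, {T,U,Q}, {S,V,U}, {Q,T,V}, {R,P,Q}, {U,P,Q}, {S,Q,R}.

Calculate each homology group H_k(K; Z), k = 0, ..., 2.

Take the total order P < Q < R < S < T < U < V on the vertex set. Then K (dimension 2) consists of the simplices:

  0-simplices (7): P, Q, R, S, T, U, V
  1-simplices (18): PQ, PR, PU, PV, QR, QS, QT, QU, QV, RS, RT, RV, ST, SU, SV, TU, TV, UV
  2-simplices (12): PQR, PQU, PRV, PUV, QRS, QSV, QTU, QTV, RST, RTV, STU, SUV

giving chain groups C_0 ≅ Z^7, C_1 ≅ Z^18, C_2 ≅ Z^12.

Boundary ∂_1: C_1 → C_0 is given by ∂[p,q] = [q] − [p]. For instance
  ∂TV = V − T.
The resulting 7×18 matrix has rank 6, and its Smith normal form has invariant factors (1,1,1,1,1,1).

∂_2: C_2 → C_1 maps a triangle to the signed sum of its edges. For instance
  ∂PQR = QR − PR + PQ,
  ∂PRV = RV − PV + PR.
The 18×12 boundary matrix has rank 12 and Smith normal form diag(1,1,1,1,1,1,1,1,1,1,1,2).

From H_k ≅ ker(∂_k) / im(∂_{k+1}) we obtain:

  H_0: rank C_0 − rank ∂_1 = 7 − 6 = 1, and the invariant factors of ∂_1 are all 1, so H_0 ≅ Z.
  H_1: rank ker ∂_1 − rank ∂_2 = (18 − 6) − 12 = 0, and ∂_2 has invariant factor 2 > 1, so H_1 ≅ Z/2Z.
  H_2: rank ker ∂_2 − rank ∂_3 = (12 − 12) − 0 = 0, and there is no ∂_3, so H_2 ≅ 0.

(K is a triangulation of the real projective plane RP^2.)

H_0 ≅ Z,  H_1 ≅ Z/2Z,  H_2 = 0.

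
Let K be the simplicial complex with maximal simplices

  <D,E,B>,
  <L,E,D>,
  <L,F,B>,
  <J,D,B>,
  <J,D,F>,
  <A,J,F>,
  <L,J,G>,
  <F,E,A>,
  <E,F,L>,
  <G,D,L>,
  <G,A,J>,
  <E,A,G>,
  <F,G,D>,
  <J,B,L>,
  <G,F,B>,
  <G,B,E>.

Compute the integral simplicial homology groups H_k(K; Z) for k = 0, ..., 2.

H_0 = Z,  H_1 = Z^2,  H_2 = Z.

K has 8 vertices, 24 edges, 16 triangles.
rank ∂_0 = 0, rank ∂_1 = 7 ⇒ b_0 = 8 − 0 − 7 = 1; all invariant factors of ∂_1 are 1 so no torsion. So H_0 ≅ Z.
rank ∂_1 = 7, rank ∂_2 = 15 ⇒ b_1 = 24 − 7 − 15 = 2; all invariant factors of ∂_2 are 1 so no torsion. So H_1 ≅ Z^2.
rank ∂_2 = 15, rank ∂_3 = 0 ⇒ b_2 = 16 − 15 − 0 = 1. So H_2 ≅ Z.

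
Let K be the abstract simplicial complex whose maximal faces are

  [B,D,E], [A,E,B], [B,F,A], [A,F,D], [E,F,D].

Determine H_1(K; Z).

H_1 ≅ Z.

Fix the vertex order A < B < D < E < F and write every simplex with vertices in increasing order. Then dim K = 2 and the simplices of K are:

  0-simplices (5): A, B, D, E, F
  1-simplices (10): AB, AD, AE, AF, BD, BE, BF, DE, DF, EF
  2-simplices (5): ABE, ABF, ADF, BDE, DEF

Hence C_0 ≅ Z^5, C_1 ≅ Z^10, C_2 ≅ Z^5.

The boundary map ∂_1: C_1 → C_0 sends each edge [p,q] (with p < q) to q − p. For instance
  ∂AD = D − A.
As a 5×10 matrix over Z this has rank 4, with invariant factors (1,1,1,1).

The boundary map ∂_2: C_2 → C_1 acts by ∂[p,q,r] = [q,r] − [p,r] + [p,q]. For instance
  ∂ABE = BE − AE + AB,
  ∂ADF = DF − AF + AD.
This gives a 10×5 integer matrix of rank 5; reducing to Smith normal form yields diagonal entries (1,1,1,1,1).

Computing H_k = (kernel of ∂_k) / (image of ∂_{k+1}):

  H_1: rank ker ∂_1 − rank ∂_2 = (10 − 4) − 5 = 1, and the invariant factors of ∂_2 are all 1, so H_1 ≅ Z.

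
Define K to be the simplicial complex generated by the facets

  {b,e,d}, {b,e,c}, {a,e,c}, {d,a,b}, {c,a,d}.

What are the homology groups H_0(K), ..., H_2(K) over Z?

H_0 ≅ Z,  H_1 ≅ Z,  H_2 = 0.

Order the vertices as a < b < c < d < e. Listing each simplex with vertices in this order, K has dimension 2 with simplices:

  0-simplices (5): a, b, c, d, e
  1-simplices (10): ab, ac, ad, ae, bc, bd, be, cd, ce, de
  2-simplices (5): abd, acd, ace, bce, bde

so the chain groups are C_0 ≅ Z^5, C_1 ≅ Z^10, C_2 ≅ Z^5.

Boundary ∂_1: C_1 → C_0 maps an edge to its endpoints' difference, ∂[p,q] = q − p. For instance
  ∂ce = e − c.
The resulting 5×10 matrix has rank 4, and its Smith normal form has invariant factors (1,1,1,1).

∂_2: C_2 → C_1 maps a triangle to the signed sum of its edges. For instance
  ∂abd = bd − ad + ab,
  ∂acd = cd − ad + ac.
As a 10×5 matrix over Z this has rank 5, with invariant factors (1,1,1,1,1).

Now H_k = ker ∂_k / im ∂_{k+1}, so:

  H_0: rank C_0 − rank ∂_1 = 5 − 4 = 1, and the invariant factors of ∂_1 are all 1, so H_0 ≅ Z.
  H_1: rank ker ∂_1 − rank ∂_2 = (10 − 4) − 5 = 1, and the invariant factors of ∂_2 are all 1, so H_1 ≅ Z.
  H_2: rank ker ∂_2 − rank ∂_3 = (5 − 5) − 0 = 0, and there is no ∂_3, so H_2 ≅ 0.

(K is a triangulation of the Möbius band.)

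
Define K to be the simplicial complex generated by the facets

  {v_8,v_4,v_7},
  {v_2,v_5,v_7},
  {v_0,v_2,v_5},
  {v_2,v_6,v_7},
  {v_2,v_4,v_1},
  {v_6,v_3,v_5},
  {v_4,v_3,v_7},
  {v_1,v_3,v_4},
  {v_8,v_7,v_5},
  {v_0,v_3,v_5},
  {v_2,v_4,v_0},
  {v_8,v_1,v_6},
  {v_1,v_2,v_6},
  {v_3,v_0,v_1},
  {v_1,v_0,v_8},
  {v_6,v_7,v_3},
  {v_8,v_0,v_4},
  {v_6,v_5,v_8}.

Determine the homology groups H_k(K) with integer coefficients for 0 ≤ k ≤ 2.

H_0 ≅ Z,  H_1 ≅ Z × Z/2,  H_2 = 0.

Fix the vertex order v_0 < v_1 < v_2 < v_3 < v_4 < v_5 < v_6 < v_7 < v_8 and write every simplex with vertices in increasing order. Then dim K = 2 and the simplices of K are:

  0-simplices (9): [v_0], [v_1], [v_2], [v_3], [v_4], [v_5], [v_6], [v_7], [v_8]
  1-simplices (27): (27 of them)
  2-simplices (18): (18 of them)

so the chain groups are C_0 ≅ Z^9, C_1 ≅ Z^27, C_2 ≅ Z^18.

Boundary ∂_1: C_1 → C_0 sends each edge [p,q] (with p < q) to q − p. For instance
  ∂[v_1,v_2] = [v_2] − [v_1].
The 9×27 boundary matrix has rank 8 and Smith normal form diag(1,1,1,1,1,1,1,1).

Boundary ∂_2: C_2 → C_1 sends each 2-simplex [p,q,r] to [q,r] − [p,r] + [p,q]. For instance
  ∂[v_3,v_5,v_6] = [v_5,v_6] − [v_3,v_6] + [v_3,v_5],
  ∂[v_2,v_6,v_7] = [v_6,v_7] − [v_2,v_7] + [v_2,v_6].
As a 27×18 matrix over Z this has rank 18, with invariant factors (1,1,1,1,1,1,1,1,1,1,1,1,1,1,1,1,1,2).

Computing H_k = (kernel of ∂_k) / (image of ∂_{k+1}):

  H_0: rank C_0 − rank ∂_1 = 9 − 8 = 1, and the invariant factors of ∂_1 are all 1, so H_0 = Z.
  H_1: rank ker ∂_1 − rank ∂_2 = (27 − 8) − 18 = 1, and ∂_2 has invariant factor 2 > 1, so H_1 = Z × Z/2.
  H_2: rank ker ∂_2 − rank ∂_3 = (18 − 18) − 0 = 0, and there is no ∂_3, so H_2 = 0.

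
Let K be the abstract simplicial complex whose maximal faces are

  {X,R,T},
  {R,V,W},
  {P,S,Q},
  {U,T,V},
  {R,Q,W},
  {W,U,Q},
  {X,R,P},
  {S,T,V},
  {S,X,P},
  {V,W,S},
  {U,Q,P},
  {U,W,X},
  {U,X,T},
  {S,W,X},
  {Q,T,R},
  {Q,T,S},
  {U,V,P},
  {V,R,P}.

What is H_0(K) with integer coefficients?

H_0 ≅ Z.

Order the vertices as P < Q < R < S < T < U < V < W < X. Listing each simplex with vertices in this order, K has dimension 2 with simplices:

  0-simplices (9): P, Q, R, S, T, U, V, W, X
  1-simplices (27): PQ, PR, PS, PU, PV, PX, QR, QS, QT, QU, QW, RT, RV, RW, RX, ST, SV, SW, SX, TU, TV, TX, UV, UW, UX, VW, WX
  2-simplices (18): PQS, PQU, PRV, PRX, PSX, PUV, QRT, QRW, QST, QUW, RTX, RVW, STV, SVW, SWX, TUV, TUX, UWX

Hence C_0 ≅ Z^9, C_1 ≅ Z^27, C_2 ≅ Z^18.

Boundary ∂_1: C_1 → C_0 sends each edge [p,q] (with p < q) to q − p.
As a 9×27 matrix over Z this has rank 8, with invariant factors (1,1,1,1,1,1,1,1).

Boundary ∂_2: C_2 → C_1 sends each 2-simplex [p,q,r] to [q,r] − [p,r] + [p,q]. For instance
  ∂SVW = VW − SW + SV,
  ∂RVW = VW − RW + RV.
This gives a 27×18 integer matrix of rank 17; reducing to Smith normal form yields diagonal entries (1,1,1,1,1,1,1,1,1,1,1,1,1,1,1,1,1).

From H_k ≅ ker(∂_k) / im(∂_{k+1}) we obtain:

  H_0: rank C_0 − rank ∂_1 = 9 − 8 = 1, and the invariant factors of ∂_1 are all 1, so H_0 = Z.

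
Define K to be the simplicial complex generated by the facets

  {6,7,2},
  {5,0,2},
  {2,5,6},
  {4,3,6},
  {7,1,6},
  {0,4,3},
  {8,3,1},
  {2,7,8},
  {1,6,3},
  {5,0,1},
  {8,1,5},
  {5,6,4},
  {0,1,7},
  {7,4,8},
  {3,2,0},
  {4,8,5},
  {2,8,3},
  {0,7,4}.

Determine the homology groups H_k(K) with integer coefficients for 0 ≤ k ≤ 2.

We work with the vertex ordering 0 < 1 < 2 < 3 < 4 < 5 < 6 < 7 < 8. The simplices of K, each written with vertices in increasing order, are:

  0-simplices (9): [0], [1], [2], [3], [4], [5], [6], [7], [8]
  1-simplices (27): (27 of them)
  2-simplices (18): [0,1,5], [0,1,7], [0,2,3], [0,2,5], [0,3,4], [0,4,7], [1,3,6], [1,3,8], [1,5,8], [1,6,7], [2,3,8], [2,5,6], [2,6,7], [2,7,8], [3,4,6], [4,5,6], [4,5,8], [4,7,8]

giving chain groups C_0 ≅ Z^9, C_1 ≅ Z^27, C_2 ≅ Z^18.

∂_1: C_1 → C_0 maps an edge to its endpoints' difference, ∂[p,q] = q − p.
As a 9×27 matrix over Z this has rank 8, with invariant factors (1,1,1,1,1,1,1,1).

∂_2: C_2 → C_1 maps a triangle to the signed sum of its edges. For instance
  ∂[4,7,8] = [7,8] − [4,8] + [4,7],
  ∂[1,3,6] = [3,6] − [1,6] + [1,3].
This gives a 27×18 integer matrix of rank 17; reducing to Smith normal form yields diagonal entries (1,1,1,1,1,1,1,1,1,1,1,1,1,1,1,1,1).

Computing H_k = (kernel of ∂_k) / (image of ∂_{k+1}):

  H_0: rank C_0 − rank ∂_1 = 9 − 8 = 1, and the invariant factors of ∂_1 are all 1, so H_0 ≅ Z.
  H_1: rank ker ∂_1 − rank ∂_2 = (27 − 8) − 17 = 2, and the invariant factors of ∂_2 are all 1, so H_1 ≅ Z^2.
  H_2: rank ker ∂_2 − rank ∂_3 = (18 − 17) − 0 = 1, and there is no ∂_3, so H_2 ≅ Z.

(K is a triangulation of the torus T^2.)

H_0 = Z,  H_1 = Z^2,  H_2 = Z.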